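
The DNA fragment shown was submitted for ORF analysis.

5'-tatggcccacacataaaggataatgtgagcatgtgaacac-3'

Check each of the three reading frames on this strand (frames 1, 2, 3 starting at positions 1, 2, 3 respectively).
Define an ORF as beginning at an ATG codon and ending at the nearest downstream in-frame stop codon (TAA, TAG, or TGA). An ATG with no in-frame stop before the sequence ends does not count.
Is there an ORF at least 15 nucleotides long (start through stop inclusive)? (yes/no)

Frame 1: TAT GGC CCA CAC ATA AAG GAT AAT GTG AGC ATG TGA ACA — ATG at 31, stop TGA at 34 → 6 nt.
Frame 2: ATG GCC CAC ACA TAA AGG ATA ATG TGA GCA TGT GAA CAC — ATG at 2, stop TAA at 14 → 15 nt; ATG at 23, stop TGA at 26 → 6 nt.
Frame 3: TGG CCC ACA CAT AAA GGA TAA TGT GAG CAT GTG AAC — no ATG→stop ORF.
Frame 2 has an ORF of 15 nucleotides (positions 2–16) ≥ 15, so yes.

yes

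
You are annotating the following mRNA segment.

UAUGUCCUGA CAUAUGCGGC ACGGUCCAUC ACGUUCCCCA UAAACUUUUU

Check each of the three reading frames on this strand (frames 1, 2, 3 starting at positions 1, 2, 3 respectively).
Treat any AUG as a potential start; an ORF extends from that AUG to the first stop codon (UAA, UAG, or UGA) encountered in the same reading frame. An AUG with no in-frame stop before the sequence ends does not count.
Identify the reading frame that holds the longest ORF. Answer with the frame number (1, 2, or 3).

Frame 1: UAU GUC CUG ACA UAU GCG GCA CGG UCC AUC ACG UUC CCC AUA AAC UUU — no AUG→stop ORF.
Frame 2: AUG UCC UGA CAU AUG CGG CAC GGU CCA UCA CGU UCC CCA UAA ACU UUU — AUG at 2, stop UGA at 8 → 9 nt; AUG at 14, stop UAA at 41 → 30 nt.
Frame 3: UGU CCU GAC AUA UGC GGC ACG GUC CAU CAC GUU CCC CAU AAA CUU UUU — no AUG→stop ORF.
Longest ORF is 30 nt in frame 2 (positions 14–43).

2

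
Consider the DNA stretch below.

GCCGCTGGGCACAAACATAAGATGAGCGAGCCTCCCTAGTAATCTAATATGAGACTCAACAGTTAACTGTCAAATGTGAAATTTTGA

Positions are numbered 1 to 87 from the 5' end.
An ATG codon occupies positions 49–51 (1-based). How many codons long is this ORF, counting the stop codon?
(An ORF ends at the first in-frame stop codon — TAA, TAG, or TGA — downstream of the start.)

Codons from position 49: ATG (49–51), AGA (52–54), CTC (55–57), AAC (58–60), AGT (61–63), TAA (64–66).
TAA is the first in-frame stop; that's 6 codons including the stop.

6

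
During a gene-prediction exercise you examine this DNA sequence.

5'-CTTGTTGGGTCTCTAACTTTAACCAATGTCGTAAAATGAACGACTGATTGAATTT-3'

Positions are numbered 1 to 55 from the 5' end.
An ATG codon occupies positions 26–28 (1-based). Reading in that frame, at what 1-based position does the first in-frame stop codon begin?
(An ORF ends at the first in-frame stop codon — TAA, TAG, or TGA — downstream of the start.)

Codons from position 26: ATG (26–28), TCG (29–31), TAA (32–34).
TAA is a stop codon; it begins at position 32.

32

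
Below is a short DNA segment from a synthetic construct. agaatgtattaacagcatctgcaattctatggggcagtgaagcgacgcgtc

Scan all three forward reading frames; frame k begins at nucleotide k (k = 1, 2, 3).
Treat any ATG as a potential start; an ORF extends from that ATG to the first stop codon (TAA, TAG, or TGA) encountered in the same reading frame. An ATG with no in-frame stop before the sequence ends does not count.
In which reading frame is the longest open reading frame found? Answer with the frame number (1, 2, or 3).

2

Frame 1: AGA ATG TAT TAA CAG CAT CTG CAA TTC TAT GGG GCA GTG AAG CGA CGC GTC — ATG at 4, stop TAA at 10 → 9 nt.
Frame 2: GAA TGT ATT AAC AGC ATC TGC AAT TCT ATG GGG CAG TGA AGC GAC GCG — ATG at 29, stop TGA at 38 → 12 nt.
Frame 3: AAT GTA TTA ACA GCA TCT GCA ATT CTA TGG GGC AGT GAA GCG ACG CGT — no ATG→stop ORF.
Longest ORF is 12 nt in frame 2 (positions 29–40).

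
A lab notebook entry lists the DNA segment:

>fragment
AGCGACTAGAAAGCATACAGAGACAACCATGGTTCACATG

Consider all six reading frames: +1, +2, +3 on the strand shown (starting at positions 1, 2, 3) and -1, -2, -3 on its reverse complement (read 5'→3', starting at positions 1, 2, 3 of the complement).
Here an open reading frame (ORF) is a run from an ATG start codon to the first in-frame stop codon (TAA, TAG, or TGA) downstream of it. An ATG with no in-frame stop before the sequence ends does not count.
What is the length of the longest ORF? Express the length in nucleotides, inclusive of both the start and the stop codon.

6

Reverse complement (5'→3'): CATGTGAACCATGGTTGTCTCTGTATGCTTTCTAGTCGCT
Frame +1: AGC GAC TAG AAA GCA TAC AGA GAC AAC CAT GGT TCA CAT — no ATG→stop ORF.
Frame +2: GCG ACT AGA AAG CAT ACA GAG ACA ACC ATG GTT CAC ATG — no ATG→stop ORF.
Frame +3: CGA CTA GAA AGC ATA CAG AGA CAA CCA TGG TTC ACA — no ATG→stop ORF.
Frame -1: CAT GTG AAC CAT GGT TGT CTC TGT ATG CTT TCT AGT CGC — no ATG→stop ORF.
Frame -2: ATG TGA ACC ATG GTT GTC TCT GTA TGC TTT CTA GTC GCT — ATG at 2, stop TGA at 5 → 6 nt.
Frame -3: TGT GAA CCA TGG TTG TCT CTG TAT GCT TTC TAG TCG — no ATG→stop ORF.
Longest: frame -2, positions 2–7, 6 nt = 2 codons = 1 aa. → 6 nucleotides.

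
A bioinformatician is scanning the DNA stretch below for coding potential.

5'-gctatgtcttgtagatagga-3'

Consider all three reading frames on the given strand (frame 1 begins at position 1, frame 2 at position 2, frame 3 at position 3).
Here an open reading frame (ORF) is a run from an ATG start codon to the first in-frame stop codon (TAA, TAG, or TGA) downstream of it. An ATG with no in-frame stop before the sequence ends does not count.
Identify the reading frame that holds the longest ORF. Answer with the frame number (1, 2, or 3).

1

Frame 1: GCT ATG TCT TGT AGA TAG — ATG at 4, stop TAG at 16 → 15 nt.
Frame 2: CTA TGT CTT GTA GAT AGG — no ATG→stop ORF.
Frame 3: TAT GTC TTG TAG ATA GGA — no ATG→stop ORF.
Longest ORF is 15 nt in frame 1 (positions 4–18).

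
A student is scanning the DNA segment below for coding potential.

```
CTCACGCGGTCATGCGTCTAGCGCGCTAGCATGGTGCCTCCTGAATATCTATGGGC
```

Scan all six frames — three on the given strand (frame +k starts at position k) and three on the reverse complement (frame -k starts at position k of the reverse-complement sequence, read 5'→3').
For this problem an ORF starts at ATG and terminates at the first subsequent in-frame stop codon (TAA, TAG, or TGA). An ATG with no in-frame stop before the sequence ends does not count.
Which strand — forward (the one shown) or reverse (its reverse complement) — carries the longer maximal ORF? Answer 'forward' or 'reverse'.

forward

Reverse complement (5'→3'): GCCCATAGATATTCAGGAGGCACCATGCTAGCGCGCTAGACGCATGACCGCGTGAG
Frame +1: CTC ACG CGG TCA TGC GTC TAG CGC GCT AGC ATG GTG CCT CCT GAA TAT CTA TGG — no ATG→stop ORF.
Frame +2: TCA CGC GGT CAT GCG TCT AGC GCG CTA GCA TGG TGC CTC CTG AAT ATC TAT GGG — no ATG→stop ORF.
Frame +3: CAC GCG GTC ATG CGT CTA GCG CGC TAG CAT GGT GCC TCC TGA ATA TCT ATG GGC — ATG at 12, stop TAG at 27 → 18 nt.
Frame -1: GCC CAT AGA TAT TCA GGA GGC ACC ATG CTA GCG CGC TAG ACG CAT GAC CGC GTG — ATG at 25, stop TAG at 37 → 15 nt.
Frame -2: CCC ATA GAT ATT CAG GAG GCA CCA TGC TAG CGC GCT AGA CGC ATG ACC GCG TGA — ATG at 44, stop TGA at 53 → 12 nt.
Frame -3: CCA TAG ATA TTC AGG AGG CAC CAT GCT AGC GCG CTA GAC GCA TGA CCG CGT GAG — no ATG→stop ORF.
Forward-strand max 18 nt; reverse-strand max 15 nt. The forward strand has the longer ORF.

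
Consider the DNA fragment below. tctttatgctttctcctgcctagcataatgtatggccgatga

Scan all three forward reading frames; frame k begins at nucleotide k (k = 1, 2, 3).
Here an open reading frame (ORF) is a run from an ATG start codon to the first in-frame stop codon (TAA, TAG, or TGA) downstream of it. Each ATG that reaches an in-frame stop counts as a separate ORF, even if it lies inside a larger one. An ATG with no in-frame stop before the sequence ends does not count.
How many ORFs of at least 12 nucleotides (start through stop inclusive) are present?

2

Frame 1: TCT TTA TGC TTT CTC CTG CCT AGC ATA ATG TAT GGC CGA TGA — ATG at 28, stop TGA at 40 → 15 nt.
Frame 2: CTT TAT GCT TTC TCC TGC CTA GCA TAA TGT ATG GCC GAT — no ATG→stop ORF.
Frame 3: TTT ATG CTT TCT CCT GCC TAG CAT AAT GTA TGG CCG ATG — ATG at 6, stop TAG at 21 → 18 nt.
ORFs ≥ 12 nucleotides: frame 1 28–42 (15 nucleotides), frame 3 6–23 (18 nucleotides). Count = 2.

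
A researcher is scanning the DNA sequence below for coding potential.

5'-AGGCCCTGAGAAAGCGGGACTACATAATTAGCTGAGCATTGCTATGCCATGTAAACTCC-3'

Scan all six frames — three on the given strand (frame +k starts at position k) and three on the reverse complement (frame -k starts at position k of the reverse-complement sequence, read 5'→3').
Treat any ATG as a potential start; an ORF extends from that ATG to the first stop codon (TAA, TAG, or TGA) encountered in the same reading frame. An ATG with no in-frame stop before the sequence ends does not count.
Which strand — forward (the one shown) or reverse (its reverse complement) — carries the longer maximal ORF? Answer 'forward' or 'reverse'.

reverse

Reverse complement (5'→3'): GGAGTTTACATGGCATAGCAATGCTCAGCTAATTATGTAGTCCCGCTTTCTCAGGGCCT
Frame +1: AGG CCC TGA GAA AGC GGG ACT ACA TAA TTA GCT GAG CAT TGC TAT GCC ATG TAA ACT — ATG at 49, stop TAA at 52 → 6 nt.
Frame +2: GGC CCT GAG AAA GCG GGA CTA CAT AAT TAG CTG AGC ATT GCT ATG CCA TGT AAA CTC — no ATG→stop ORF.
Frame +3: GCC CTG AGA AAG CGG GAC TAC ATA ATT AGC TGA GCA TTG CTA TGC CAT GTA AAC TCC — no ATG→stop ORF.
Frame -1: GGA GTT TAC ATG GCA TAG CAA TGC TCA GCT AAT TAT GTA GTC CCG CTT TCT CAG GGC — ATG at 10, stop TAG at 16 → 9 nt.
Frame -2: GAG TTT ACA TGG CAT AGC AAT GCT CAG CTA ATT ATG TAG TCC CGC TTT CTC AGG GCC — ATG at 35, stop TAG at 38 → 6 nt.
Frame -3: AGT TTA CAT GGC ATA GCA ATG CTC AGC TAA TTA TGT AGT CCC GCT TTC TCA GGG CCT — ATG at 21, stop TAA at 30 → 12 nt.
Forward-strand max 6 nt; reverse-strand max 12 nt. The reverse strand has the longer ORF.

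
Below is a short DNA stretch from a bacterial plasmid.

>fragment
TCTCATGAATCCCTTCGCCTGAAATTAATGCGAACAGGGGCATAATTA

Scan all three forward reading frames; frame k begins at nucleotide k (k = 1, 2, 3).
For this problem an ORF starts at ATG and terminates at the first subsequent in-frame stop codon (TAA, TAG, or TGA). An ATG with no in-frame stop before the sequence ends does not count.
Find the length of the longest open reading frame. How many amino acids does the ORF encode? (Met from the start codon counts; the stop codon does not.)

Frame 1: TCT CAT GAA TCC CTT CGC CTG AAA TTA ATG CGA ACA GGG GCA TAA TTA — ATG at 28, stop TAA at 43 → 18 nt.
Frame 2: CTC ATG AAT CCC TTC GCC TGA AAT TAA TGC GAA CAG GGG CAT AAT — ATG at 5, stop TGA at 20 → 18 nt.
Frame 3: TCA TGA ATC CCT TCG CCT GAA ATT AAT GCG AAC AGG GGC ATA ATT — no ATG→stop ORF.
Longest: frame 1, positions 28–45, 18 nt = 6 codons = 5 aa. → 5 amino acids.

5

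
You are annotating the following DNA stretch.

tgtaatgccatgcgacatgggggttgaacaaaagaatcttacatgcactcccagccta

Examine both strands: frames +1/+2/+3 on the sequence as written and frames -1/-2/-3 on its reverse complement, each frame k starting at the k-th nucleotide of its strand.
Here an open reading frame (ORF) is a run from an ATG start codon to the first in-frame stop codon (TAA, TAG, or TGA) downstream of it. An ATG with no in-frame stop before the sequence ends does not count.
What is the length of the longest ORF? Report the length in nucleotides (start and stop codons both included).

18

Reverse complement (5'→3'): TAGGCTGGGAGTGCATGTAAGATTCTTTTGTTCAACCCCCATGTCGCATGGCATTACA
Frame +1: TGT AAT GCC ATG CGA CAT GGG GGT TGA ACA AAA GAA TCT TAC ATG CAC TCC CAG CCT — ATG at 10, stop TGA at 25 → 18 nt.
Frame +2: GTA ATG CCA TGC GAC ATG GGG GTT GAA CAA AAG AAT CTT ACA TGC ACT CCC AGC CTA — no ATG→stop ORF.
Frame +3: TAA TGC CAT GCG ACA TGG GGG TTG AAC AAA AGA ATC TTA CAT GCA CTC CCA GCC — no ATG→stop ORF.
Frame -1: TAG GCT GGG AGT GCA TGT AAG ATT CTT TTG TTC AAC CCC CAT GTC GCA TGG CAT TAC — no ATG→stop ORF.
Frame -2: AGG CTG GGA GTG CAT GTA AGA TTC TTT TGT TCA ACC CCC ATG TCG CAT GGC ATT ACA — no ATG→stop ORF.
Frame -3: GGC TGG GAG TGC ATG TAA GAT TCT TTT GTT CAA CCC CCA TGT CGC ATG GCA TTA — ATG at 15, stop TAA at 18 → 6 nt.
Longest: frame +1, positions 10–27, 18 nt = 6 codons = 5 aa. → 18 nucleotides.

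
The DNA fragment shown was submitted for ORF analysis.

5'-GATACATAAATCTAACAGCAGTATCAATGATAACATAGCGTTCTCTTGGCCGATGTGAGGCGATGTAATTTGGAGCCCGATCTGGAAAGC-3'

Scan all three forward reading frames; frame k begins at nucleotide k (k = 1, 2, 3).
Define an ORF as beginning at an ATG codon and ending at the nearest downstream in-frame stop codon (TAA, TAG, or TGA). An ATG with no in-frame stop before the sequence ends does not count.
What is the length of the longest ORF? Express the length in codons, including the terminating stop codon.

4

Frame 1: GAT ACA TAA ATC TAA CAG CAG TAT CAA TGA TAA CAT AGC GTT CTC TTG GCC GAT GTG AGG CGA TGT AAT TTG GAG CCC GAT CTG GAA AGC — no ATG→stop ORF.
Frame 2: ATA CAT AAA TCT AAC AGC AGT ATC AAT GAT AAC ATA GCG TTC TCT TGG CCG ATG TGA GGC GAT GTA ATT TGG AGC CCG ATC TGG AAA — ATG at 53, stop TGA at 56 → 6 nt.
Frame 3: TAC ATA AAT CTA ACA GCA GTA TCA ATG ATA ACA TAG CGT TCT CTT GGC CGA TGT GAG GCG ATG TAA TTT GGA GCC CGA TCT GGA AAG — ATG at 27, stop TAG at 36 → 12 nt; ATG at 63, stop TAA at 66 → 6 nt.
Longest: frame 3, positions 27–38, 12 nt = 4 codons = 3 aa. → 4 codons.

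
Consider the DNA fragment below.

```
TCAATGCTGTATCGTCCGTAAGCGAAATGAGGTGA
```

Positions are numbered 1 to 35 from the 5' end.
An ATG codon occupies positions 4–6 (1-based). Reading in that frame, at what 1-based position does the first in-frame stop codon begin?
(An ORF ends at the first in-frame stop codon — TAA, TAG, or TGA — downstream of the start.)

Codons from position 4: ATG (4–6), CTG (7–9), TAT (10–12), CGT (13–15), CCG (16–18), TAA (19–21).
TAA is a stop codon; it begins at position 19.

19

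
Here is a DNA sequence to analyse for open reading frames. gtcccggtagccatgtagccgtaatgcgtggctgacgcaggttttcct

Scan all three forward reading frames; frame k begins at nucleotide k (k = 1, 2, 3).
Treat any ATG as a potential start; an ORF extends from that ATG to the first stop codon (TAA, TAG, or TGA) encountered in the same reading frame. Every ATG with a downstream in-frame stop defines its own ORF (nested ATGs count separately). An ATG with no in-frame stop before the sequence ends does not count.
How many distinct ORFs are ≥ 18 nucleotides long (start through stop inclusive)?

Frame 1: GTC CCG GTA GCC ATG TAG CCG TAA TGC GTG GCT GAC GCA GGT TTT CCT — ATG at 13, stop TAG at 16 → 6 nt.
Frame 2: TCC CGG TAG CCA TGT AGC CGT AAT GCG TGG CTG ACG CAG GTT TTC — no ATG→stop ORF.
Frame 3: CCC GGT AGC CAT GTA GCC GTA ATG CGT GGC TGA CGC AGG TTT TCC — ATG at 24, stop TGA at 33 → 12 nt.
No ORF reaches 18 nucleotides. Count = 0.

0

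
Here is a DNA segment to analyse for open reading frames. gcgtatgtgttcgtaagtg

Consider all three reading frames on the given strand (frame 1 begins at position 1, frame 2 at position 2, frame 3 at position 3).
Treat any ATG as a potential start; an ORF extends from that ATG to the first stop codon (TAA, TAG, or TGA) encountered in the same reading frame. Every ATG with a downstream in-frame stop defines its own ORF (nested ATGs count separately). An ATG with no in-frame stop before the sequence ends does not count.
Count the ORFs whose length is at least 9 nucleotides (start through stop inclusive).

Frame 1: GCG TAT GTG TTC GTA AGT — no ATG→stop ORF.
Frame 2: CGT ATG TGT TCG TAA GTG — ATG at 5, stop TAA at 14 → 12 nt.
Frame 3: GTA TGT GTT CGT AAG — no ATG→stop ORF.
ORFs ≥ 9 nucleotides: frame 2 5–16 (12 nucleotides). Count = 1.

1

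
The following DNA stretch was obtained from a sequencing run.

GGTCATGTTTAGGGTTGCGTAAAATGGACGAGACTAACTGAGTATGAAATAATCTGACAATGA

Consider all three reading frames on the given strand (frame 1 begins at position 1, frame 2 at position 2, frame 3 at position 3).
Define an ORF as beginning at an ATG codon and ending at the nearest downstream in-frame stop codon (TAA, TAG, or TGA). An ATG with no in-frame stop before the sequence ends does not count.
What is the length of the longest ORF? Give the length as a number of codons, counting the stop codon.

Frame 1: GGT CAT GTT TAG GGT TGC GTA AAA TGG ACG AGA CTA ACT GAG TAT GAA ATA ATC TGA CAA TGA — no ATG→stop ORF.
Frame 2: GTC ATG TTT AGG GTT GCG TAA AAT GGA CGA GAC TAA CTG AGT ATG AAA TAA TCT GAC AAT — ATG at 5, stop TAA at 20 → 18 nt; ATG at 44, stop TAA at 50 → 9 nt.
Frame 3: TCA TGT TTA GGG TTG CGT AAA ATG GAC GAG ACT AAC TGA GTA TGA AAT AAT CTG ACA ATG — ATG at 24, stop TGA at 39 → 18 nt.
Longest: frame 2, positions 5–22, 18 nt = 6 codons = 5 aa. → 6 codons.

6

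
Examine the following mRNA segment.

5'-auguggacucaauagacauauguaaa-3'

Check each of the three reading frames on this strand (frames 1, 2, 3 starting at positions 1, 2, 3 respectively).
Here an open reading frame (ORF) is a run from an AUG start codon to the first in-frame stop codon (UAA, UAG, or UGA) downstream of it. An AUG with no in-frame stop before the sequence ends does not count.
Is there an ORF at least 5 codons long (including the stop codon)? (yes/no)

Frame 1: AUG UGG ACU CAA UAG ACA UAU GUA — AUG at 1, stop UAG at 13 → 15 nt.
Frame 2: UGU GGA CUC AAU AGA CAU AUG UAA — AUG at 20, stop UAA at 23 → 6 nt.
Frame 3: GUG GAC UCA AUA GAC AUA UGU AAA — no AUG→stop ORF.
Frame 1 has an ORF of 5 codons (positions 1–15) ≥ 5, so yes.

yes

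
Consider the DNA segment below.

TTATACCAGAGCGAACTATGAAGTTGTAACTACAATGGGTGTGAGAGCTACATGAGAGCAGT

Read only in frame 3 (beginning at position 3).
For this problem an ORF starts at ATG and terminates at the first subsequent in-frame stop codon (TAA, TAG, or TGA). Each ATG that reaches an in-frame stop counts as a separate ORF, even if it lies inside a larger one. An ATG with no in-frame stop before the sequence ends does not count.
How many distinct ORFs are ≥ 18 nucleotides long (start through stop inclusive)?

0

Frame 3: ATA CCA GAG CGA ACT ATG AAG TTG TAA CTA CAA TGG GTG TGA GAG CTA CAT GAG AGC AGT — ATG at 18, stop TAA at 27 → 12 nt.
No ORF reaches 18 nucleotides. Count = 0.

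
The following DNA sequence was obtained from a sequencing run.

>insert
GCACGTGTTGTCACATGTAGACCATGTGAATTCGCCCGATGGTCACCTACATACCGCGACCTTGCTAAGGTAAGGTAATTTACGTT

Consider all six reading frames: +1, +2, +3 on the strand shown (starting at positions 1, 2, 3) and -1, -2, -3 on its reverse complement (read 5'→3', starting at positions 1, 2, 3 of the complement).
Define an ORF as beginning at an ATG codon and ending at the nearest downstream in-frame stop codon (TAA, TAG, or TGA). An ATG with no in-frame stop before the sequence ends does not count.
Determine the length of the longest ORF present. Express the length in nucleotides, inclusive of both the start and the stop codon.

Reverse complement (5'→3'): AACGTAAATTACCTTACCTTAGCAAGGTCGCGGTATGTAGGTGACCATCGGGCGAATTCACATGGTCTACATGTGACAACACGTGC
Frame +1: GCA CGT GTT GTC ACA TGT AGA CCA TGT GAA TTC GCC CGA TGG TCA CCT ACA TAC CGC GAC CTT GCT AAG GTA AGG TAA TTT ACG — no ATG→stop ORF.
Frame +2: CAC GTG TTG TCA CAT GTA GAC CAT GTG AAT TCG CCC GAT GGT CAC CTA CAT ACC GCG ACC TTG CTA AGG TAA GGT AAT TTA CGT — no ATG→stop ORF.
Frame +3: ACG TGT TGT CAC ATG TAG ACC ATG TGA ATT CGC CCG ATG GTC ACC TAC ATA CCG CGA CCT TGC TAA GGT AAG GTA ATT TAC GTT — ATG at 15, stop TAG at 18 → 6 nt; ATG at 24, stop TGA at 27 → 6 nt; ATG at 39, stop TAA at 66 → 30 nt.
Frame -1: AAC GTA AAT TAC CTT ACC TTA GCA AGG TCG CGG TAT GTA GGT GAC CAT CGG GCG AAT TCA CAT GGT CTA CAT GTG ACA ACA CGT — no ATG→stop ORF.
Frame -2: ACG TAA ATT ACC TTA CCT TAG CAA GGT CGC GGT ATG TAG GTG ACC ATC GGG CGA ATT CAC ATG GTC TAC ATG TGA CAA CAC GTG — ATG at 35, stop TAG at 38 → 6 nt; ATG at 62, stop TGA at 74 → 15 nt; ATG at 71, stop TGA at 74 → 6 nt.
Frame -3: CGT AAA TTA CCT TAC CTT AGC AAG GTC GCG GTA TGT AGG TGA CCA TCG GGC GAA TTC ACA TGG TCT ACA TGT GAC AAC ACG TGC — no ATG→stop ORF.
Longest: frame +3, positions 39–68, 30 nt = 10 codons = 9 aa. → 30 nucleotides.

30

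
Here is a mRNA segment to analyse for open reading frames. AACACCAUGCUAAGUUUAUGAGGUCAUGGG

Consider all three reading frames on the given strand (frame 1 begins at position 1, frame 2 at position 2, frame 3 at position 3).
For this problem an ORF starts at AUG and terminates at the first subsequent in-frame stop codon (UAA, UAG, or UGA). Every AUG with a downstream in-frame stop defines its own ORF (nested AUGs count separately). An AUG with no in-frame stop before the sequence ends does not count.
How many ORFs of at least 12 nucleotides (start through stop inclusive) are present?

1

Frame 1: AAC ACC AUG CUA AGU UUA UGA GGU CAU GGG — AUG at 7, stop UGA at 19 → 15 nt.
Frame 2: ACA CCA UGC UAA GUU UAU GAG GUC AUG — no AUG→stop ORF.
Frame 3: CAC CAU GCU AAG UUU AUG AGG UCA UGG — no AUG→stop ORF.
ORFs ≥ 12 nucleotides: frame 1 7–21 (15 nucleotides). Count = 1.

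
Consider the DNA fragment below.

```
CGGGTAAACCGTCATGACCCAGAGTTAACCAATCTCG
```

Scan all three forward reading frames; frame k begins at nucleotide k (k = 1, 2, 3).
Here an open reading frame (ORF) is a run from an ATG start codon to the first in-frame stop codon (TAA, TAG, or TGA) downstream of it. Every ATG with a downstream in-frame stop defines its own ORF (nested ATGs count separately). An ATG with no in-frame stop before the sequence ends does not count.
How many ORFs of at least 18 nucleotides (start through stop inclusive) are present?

Frame 1: CGG GTA AAC CGT CAT GAC CCA GAG TTA ACC AAT CTC — no ATG→stop ORF.
Frame 2: GGG TAA ACC GTC ATG ACC CAG AGT TAA CCA ATC TCG — ATG at 14, stop TAA at 26 → 15 nt.
Frame 3: GGT AAA CCG TCA TGA CCC AGA GTT AAC CAA TCT — no ATG→stop ORF.
No ORF reaches 18 nucleotides. Count = 0.

0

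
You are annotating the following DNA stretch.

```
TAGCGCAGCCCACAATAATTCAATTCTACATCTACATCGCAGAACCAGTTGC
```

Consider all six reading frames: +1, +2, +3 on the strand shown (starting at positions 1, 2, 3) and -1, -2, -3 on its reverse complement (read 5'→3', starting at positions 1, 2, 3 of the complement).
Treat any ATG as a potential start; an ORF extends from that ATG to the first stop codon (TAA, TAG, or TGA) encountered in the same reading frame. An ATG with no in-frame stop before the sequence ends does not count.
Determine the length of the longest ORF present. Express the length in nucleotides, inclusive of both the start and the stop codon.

Reverse complement (5'→3'): GCAACTGGTTCTGCGATGTAGATGTAGAATTGAATTATTGTGGGCTGCGCTA
Frame +1: TAG CGC AGC CCA CAA TAA TTC AAT TCT ACA TCT ACA TCG CAG AAC CAG TTG — no ATG→stop ORF.
Frame +2: AGC GCA GCC CAC AAT AAT TCA ATT CTA CAT CTA CAT CGC AGA ACC AGT TGC — no ATG→stop ORF.
Frame +3: GCG CAG CCC ACA ATA ATT CAA TTC TAC ATC TAC ATC GCA GAA CCA GTT — no ATG→stop ORF.
Frame -1: GCA ACT GGT TCT GCG ATG TAG ATG TAG AAT TGA ATT ATT GTG GGC TGC GCT — ATG at 16, stop TAG at 19 → 6 nt; ATG at 22, stop TAG at 25 → 6 nt.
Frame -2: CAA CTG GTT CTG CGA TGT AGA TGT AGA ATT GAA TTA TTG TGG GCT GCG CTA — no ATG→stop ORF.
Frame -3: AAC TGG TTC TGC GAT GTA GAT GTA GAA TTG AAT TAT TGT GGG CTG CGC — no ATG→stop ORF.
Longest: frame -1, positions 16–21, 6 nt = 2 codons = 1 aa. → 6 nucleotides.

6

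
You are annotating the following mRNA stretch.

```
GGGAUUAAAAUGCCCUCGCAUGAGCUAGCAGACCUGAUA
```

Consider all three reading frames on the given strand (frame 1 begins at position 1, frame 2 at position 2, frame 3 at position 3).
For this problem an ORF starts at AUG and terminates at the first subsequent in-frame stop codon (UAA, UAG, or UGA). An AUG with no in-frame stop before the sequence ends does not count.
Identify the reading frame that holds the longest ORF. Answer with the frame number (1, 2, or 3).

Frame 1: GGG AUU AAA AUG CCC UCG CAU GAG CUA GCA GAC CUG AUA — no AUG→stop ORF.
Frame 2: GGA UUA AAA UGC CCU CGC AUG AGC UAG CAG ACC UGA — AUG at 20, stop UAG at 26 → 9 nt.
Frame 3: GAU UAA AAU GCC CUC GCA UGA GCU AGC AGA CCU GAU — no AUG→stop ORF.
Longest ORF is 9 nt in frame 2 (positions 20–28).

2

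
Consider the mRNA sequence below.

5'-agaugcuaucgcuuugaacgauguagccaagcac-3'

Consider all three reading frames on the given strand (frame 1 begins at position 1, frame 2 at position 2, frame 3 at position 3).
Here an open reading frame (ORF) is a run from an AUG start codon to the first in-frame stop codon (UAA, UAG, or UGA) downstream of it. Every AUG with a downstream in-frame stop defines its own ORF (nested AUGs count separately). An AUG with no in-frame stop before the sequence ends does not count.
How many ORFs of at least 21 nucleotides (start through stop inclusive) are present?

0

Frame 1: AGA UGC UAU CGC UUU GAA CGA UGU AGC CAA GCA — no AUG→stop ORF.
Frame 2: GAU GCU AUC GCU UUG AAC GAU GUA GCC AAG CAC — no AUG→stop ORF.
Frame 3: AUG CUA UCG CUU UGA ACG AUG UAG CCA AGC — AUG at 3, stop UGA at 15 → 15 nt; AUG at 21, stop UAG at 24 → 6 nt.
No ORF reaches 21 nucleotides. Count = 0.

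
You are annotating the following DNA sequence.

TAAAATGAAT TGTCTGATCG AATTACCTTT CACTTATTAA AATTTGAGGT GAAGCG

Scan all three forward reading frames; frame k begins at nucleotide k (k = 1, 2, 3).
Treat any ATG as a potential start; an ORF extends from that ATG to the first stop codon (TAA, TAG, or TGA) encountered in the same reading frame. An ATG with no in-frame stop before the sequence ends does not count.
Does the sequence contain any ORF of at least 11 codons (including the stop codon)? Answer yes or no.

Frame 1: TAA AAT GAA TTG TCT GAT CGA ATT ACC TTT CAC TTA TTA AAA TTT GAG GTG AAG — no ATG→stop ORF.
Frame 2: AAA ATG AAT TGT CTG ATC GAA TTA CCT TTC ACT TAT TAA AAT TTG AGG TGA AGC — ATG at 5, stop TAA at 38 → 36 nt.
Frame 3: AAA TGA ATT GTC TGA TCG AAT TAC CTT TCA CTT ATT AAA ATT TGA GGT GAA GCG — no ATG→stop ORF.
Frame 2 has an ORF of 12 codons (positions 5–40) ≥ 11, so yes.

yes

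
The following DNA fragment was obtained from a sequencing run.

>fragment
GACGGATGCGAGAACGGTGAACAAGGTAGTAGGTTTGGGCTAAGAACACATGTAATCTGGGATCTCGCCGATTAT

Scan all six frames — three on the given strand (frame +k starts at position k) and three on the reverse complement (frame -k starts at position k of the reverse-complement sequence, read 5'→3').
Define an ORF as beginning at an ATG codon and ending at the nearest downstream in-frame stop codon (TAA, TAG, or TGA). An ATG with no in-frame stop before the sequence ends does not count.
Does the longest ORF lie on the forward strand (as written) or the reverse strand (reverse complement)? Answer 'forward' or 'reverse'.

Reverse complement (5'→3'): ATAATCGGCGAGATCCCAGATTACATGTGTTCTTAGCCCAAACCTACTACCTTGTTCACCGTTCTCGCATCCGTC
Frame +1: GAC GGA TGC GAG AAC GGT GAA CAA GGT AGT AGG TTT GGG CTA AGA ACA CAT GTA ATC TGG GAT CTC GCC GAT TAT — no ATG→stop ORF.
Frame +2: ACG GAT GCG AGA ACG GTG AAC AAG GTA GTA GGT TTG GGC TAA GAA CAC ATG TAA TCT GGG ATC TCG CCG ATT — ATG at 50, stop TAA at 53 → 6 nt.
Frame +3: CGG ATG CGA GAA CGG TGA ACA AGG TAG TAG GTT TGG GCT AAG AAC ACA TGT AAT CTG GGA TCT CGC CGA TTA — ATG at 6, stop TGA at 18 → 15 nt.
Frame -1: ATA ATC GGC GAG ATC CCA GAT TAC ATG TGT TCT TAG CCC AAA CCT ACT ACC TTG TTC ACC GTT CTC GCA TCC GTC — ATG at 25, stop TAG at 34 → 12 nt.
Frame -2: TAA TCG GCG AGA TCC CAG ATT ACA TGT GTT CTT AGC CCA AAC CTA CTA CCT TGT TCA CCG TTC TCG CAT CCG — no ATG→stop ORF.
Frame -3: AAT CGG CGA GAT CCC AGA TTA CAT GTG TTC TTA GCC CAA ACC TAC TAC CTT GTT CAC CGT TCT CGC ATC CGT — no ATG→stop ORF.
Forward-strand max 15 nt; reverse-strand max 12 nt. The forward strand has the longer ORF.

forward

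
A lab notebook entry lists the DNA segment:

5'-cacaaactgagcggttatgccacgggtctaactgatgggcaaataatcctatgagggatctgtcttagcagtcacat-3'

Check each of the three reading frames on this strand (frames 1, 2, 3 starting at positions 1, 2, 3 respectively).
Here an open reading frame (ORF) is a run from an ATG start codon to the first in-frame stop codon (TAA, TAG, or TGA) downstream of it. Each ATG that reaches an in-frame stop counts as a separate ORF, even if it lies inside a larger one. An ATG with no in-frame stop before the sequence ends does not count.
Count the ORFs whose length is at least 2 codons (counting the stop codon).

Frame 1: CAC AAA CTG AGC GGT TAT GCC ACG GGT CTA ACT GAT GGG CAA ATA ATC CTA TGA GGG ATC TGT CTT AGC AGT CAC — no ATG→stop ORF.
Frame 2: ACA AAC TGA GCG GTT ATG CCA CGG GTC TAA CTG ATG GGC AAA TAA TCC TAT GAG GGA TCT GTC TTA GCA GTC ACA — ATG at 17, stop TAA at 29 → 15 nt; ATG at 35, stop TAA at 44 → 12 nt.
Frame 3: CAA ACT GAG CGG TTA TGC CAC GGG TCT AAC TGA TGG GCA AAT AAT CCT ATG AGG GAT CTG TCT TAG CAG TCA CAT — ATG at 51, stop TAG at 66 → 18 nt.
ORFs ≥ 2 codons: frame 2 17–31 (5 codons), frame 2 35–46 (4 codons), frame 3 51–68 (6 codons). Count = 3.

3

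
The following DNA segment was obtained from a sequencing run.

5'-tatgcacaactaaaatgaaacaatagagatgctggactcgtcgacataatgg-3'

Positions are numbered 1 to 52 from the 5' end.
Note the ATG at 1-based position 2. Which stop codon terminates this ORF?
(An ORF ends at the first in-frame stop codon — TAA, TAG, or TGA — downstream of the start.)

TAA

Codons from position 2: ATG (2–4), CAC (5–7), AAC (8–10), TAA (11–13).
The first in-frame stop codon is TAA.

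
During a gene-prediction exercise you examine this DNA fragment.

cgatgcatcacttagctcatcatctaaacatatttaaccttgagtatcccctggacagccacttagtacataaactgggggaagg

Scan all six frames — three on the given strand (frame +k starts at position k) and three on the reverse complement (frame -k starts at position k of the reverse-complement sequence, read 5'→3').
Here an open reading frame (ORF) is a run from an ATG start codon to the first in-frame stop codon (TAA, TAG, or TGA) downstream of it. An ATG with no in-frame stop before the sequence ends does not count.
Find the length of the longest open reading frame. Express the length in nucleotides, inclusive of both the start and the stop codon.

12

Reverse complement (5'→3'): CCTTCCCCCAGTTTATGTACTAAGTGGCTGTCCAGGGGATACTCAAGGTTAAATATGTTTAGATGATGAGCTAAGTGATGCATCG
Frame +1: CGA TGC ATC ACT TAG CTC ATC ATC TAA ACA TAT TTA ACC TTG AGT ATC CCC TGG ACA GCC ACT TAG TAC ATA AAC TGG GGG AAG — no ATG→stop ORF.
Frame +2: GAT GCA TCA CTT AGC TCA TCA TCT AAA CAT ATT TAA CCT TGA GTA TCC CCT GGA CAG CCA CTT AGT ACA TAA ACT GGG GGA AGG — no ATG→stop ORF.
Frame +3: ATG CAT CAC TTA GCT CAT CAT CTA AAC ATA TTT AAC CTT GAG TAT CCC CTG GAC AGC CAC TTA GTA CAT AAA CTG GGG GAA — no ATG→stop ORF.
Frame -1: CCT TCC CCC AGT TTA TGT ACT AAG TGG CTG TCC AGG GGA TAC TCA AGG TTA AAT ATG TTT AGA TGA TGA GCT AAG TGA TGC ATC — ATG at 55, stop TGA at 64 → 12 nt.
Frame -2: CTT CCC CCA GTT TAT GTA CTA AGT GGC TGT CCA GGG GAT ACT CAA GGT TAA ATA TGT TTA GAT GAT GAG CTA AGT GAT GCA TCG — no ATG→stop ORF.
Frame -3: TTC CCC CAG TTT ATG TAC TAA GTG GCT GTC CAG GGG ATA CTC AAG GTT AAA TAT GTT TAG ATG ATG AGC TAA GTG ATG CAT — ATG at 15, stop TAA at 21 → 9 nt; ATG at 63, stop TAA at 72 → 12 nt; ATG at 66, stop TAA at 72 → 9 nt.
Longest: frame -1, positions 55–66, 12 nt = 4 codons = 3 aa. → 12 nucleotides.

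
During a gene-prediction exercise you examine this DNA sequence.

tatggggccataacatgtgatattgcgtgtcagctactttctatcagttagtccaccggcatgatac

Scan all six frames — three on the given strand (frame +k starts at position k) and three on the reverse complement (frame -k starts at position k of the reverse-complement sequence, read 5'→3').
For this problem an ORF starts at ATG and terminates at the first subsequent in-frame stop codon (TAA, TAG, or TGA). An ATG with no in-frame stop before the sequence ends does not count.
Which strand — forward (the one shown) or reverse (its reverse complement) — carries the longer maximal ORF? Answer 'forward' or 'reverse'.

Reverse complement (5'→3'): GTATCATGCCGGTGGACTAACTGATAGAAAGTAGCTGACACGCAATATCACATGTTATGGCCCCATA
Frame +1: TAT GGG GCC ATA ACA TGT GAT ATT GCG TGT CAG CTA CTT TCT ATC AGT TAG TCC ACC GGC ATG ATA — no ATG→stop ORF.
Frame +2: ATG GGG CCA TAA CAT GTG ATA TTG CGT GTC AGC TAC TTT CTA TCA GTT AGT CCA CCG GCA TGA TAC — ATG at 2, stop TAA at 11 → 12 nt.
Frame +3: TGG GGC CAT AAC ATG TGA TAT TGC GTG TCA GCT ACT TTC TAT CAG TTA GTC CAC CGG CAT GAT — ATG at 15, stop TGA at 18 → 6 nt.
Frame -1: GTA TCA TGC CGG TGG ACT AAC TGA TAG AAA GTA GCT GAC ACG CAA TAT CAC ATG TTA TGG CCC CAT — no ATG→stop ORF.
Frame -2: TAT CAT GCC GGT GGA CTA ACT GAT AGA AAG TAG CTG ACA CGC AAT ATC ACA TGT TAT GGC CCC ATA — no ATG→stop ORF.
Frame -3: ATC ATG CCG GTG GAC TAA CTG ATA GAA AGT AGC TGA CAC GCA ATA TCA CAT GTT ATG GCC CCA — ATG at 6, stop TAA at 18 → 15 nt.
Forward-strand max 12 nt; reverse-strand max 15 nt. The reverse strand has the longer ORF.

reverse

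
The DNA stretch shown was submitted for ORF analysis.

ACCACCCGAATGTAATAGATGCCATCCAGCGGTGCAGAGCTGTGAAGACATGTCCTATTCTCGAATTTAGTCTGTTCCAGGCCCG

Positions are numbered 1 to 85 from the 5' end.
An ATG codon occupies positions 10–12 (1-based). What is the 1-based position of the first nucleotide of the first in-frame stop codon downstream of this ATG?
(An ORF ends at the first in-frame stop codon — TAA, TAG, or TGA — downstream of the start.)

Codons from position 10: ATG (10–12), TAA (13–15).
TAA is a stop codon; it begins at position 13.

13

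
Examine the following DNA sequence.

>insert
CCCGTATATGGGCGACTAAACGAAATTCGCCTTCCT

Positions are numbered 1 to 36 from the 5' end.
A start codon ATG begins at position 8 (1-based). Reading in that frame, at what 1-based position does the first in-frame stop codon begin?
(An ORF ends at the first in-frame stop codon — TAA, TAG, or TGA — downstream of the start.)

17

Codons from position 8: ATG (8–10), GGC (11–13), GAC (14–16), TAA (17–19).
TAA is a stop codon; it begins at position 17.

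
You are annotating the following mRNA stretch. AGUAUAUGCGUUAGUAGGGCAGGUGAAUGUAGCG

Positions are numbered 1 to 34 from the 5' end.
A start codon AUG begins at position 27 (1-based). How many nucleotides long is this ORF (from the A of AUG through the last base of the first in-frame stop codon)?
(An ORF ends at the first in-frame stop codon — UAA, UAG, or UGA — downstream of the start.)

Codons from position 27: AUG (27–29), UAG (30–32).
UAG is the first in-frame stop; ORF spans 27–32, 6 nucleotides.

6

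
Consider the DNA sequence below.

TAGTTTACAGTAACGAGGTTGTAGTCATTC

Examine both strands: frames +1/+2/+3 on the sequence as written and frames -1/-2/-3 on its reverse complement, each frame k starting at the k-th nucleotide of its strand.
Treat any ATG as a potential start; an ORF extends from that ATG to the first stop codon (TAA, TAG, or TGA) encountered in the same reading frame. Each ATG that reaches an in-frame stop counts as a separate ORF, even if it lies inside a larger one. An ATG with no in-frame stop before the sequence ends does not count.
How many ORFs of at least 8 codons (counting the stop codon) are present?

1

Reverse complement (5'→3'): GAATGACTACAACCTCGTTACTGTAAACTA
Frame +1: TAG TTT ACA GTA ACG AGG TTG TAG TCA TTC — no ATG→stop ORF.
Frame +2: AGT TTA CAG TAA CGA GGT TGT AGT CAT — no ATG→stop ORF.
Frame +3: GTT TAC AGT AAC GAG GTT GTA GTC ATT — no ATG→stop ORF.
Frame -1: GAA TGA CTA CAA CCT CGT TAC TGT AAA CTA — no ATG→stop ORF.
Frame -2: AAT GAC TAC AAC CTC GTT ACT GTA AAC — no ATG→stop ORF.
Frame -3: ATG ACT ACA ACC TCG TTA CTG TAA ACT — ATG at 3, stop TAA at 24 → 24 nt.
ORFs ≥ 8 codons: frame -3 3–26 (8 codons). Count = 1.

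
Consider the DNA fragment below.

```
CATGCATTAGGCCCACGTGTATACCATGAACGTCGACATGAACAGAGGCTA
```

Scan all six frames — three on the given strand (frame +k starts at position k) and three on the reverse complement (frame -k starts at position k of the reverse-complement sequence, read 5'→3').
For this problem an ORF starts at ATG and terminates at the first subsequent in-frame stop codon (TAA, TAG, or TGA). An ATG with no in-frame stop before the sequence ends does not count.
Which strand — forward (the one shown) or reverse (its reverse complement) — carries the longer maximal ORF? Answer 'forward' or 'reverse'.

Reverse complement (5'→3'): TAGCCTCTGTTCATGTCGACGTTCATGGTATACACGTGGGCCTAATGCATG
Frame +1: CAT GCA TTA GGC CCA CGT GTA TAC CAT GAA CGT CGA CAT GAA CAG AGG CTA — no ATG→stop ORF.
Frame +2: ATG CAT TAG GCC CAC GTG TAT ACC ATG AAC GTC GAC ATG AAC AGA GGC — ATG at 2, stop TAG at 8 → 9 nt.
Frame +3: TGC ATT AGG CCC ACG TGT ATA CCA TGA ACG TCG ACA TGA ACA GAG GCT — no ATG→stop ORF.
Frame -1: TAG CCT CTG TTC ATG TCG ACG TTC ATG GTA TAC ACG TGG GCC TAA TGC ATG — ATG at 13, stop TAA at 43 → 33 nt; ATG at 25, stop TAA at 43 → 21 nt.
Frame -2: AGC CTC TGT TCA TGT CGA CGT TCA TGG TAT ACA CGT GGG CCT AAT GCA — no ATG→stop ORF.
Frame -3: GCC TCT GTT CAT GTC GAC GTT CAT GGT ATA CAC GTG GGC CTA ATG CAT — no ATG→stop ORF.
Forward-strand max 9 nt; reverse-strand max 33 nt. The reverse strand has the longer ORF.

reverse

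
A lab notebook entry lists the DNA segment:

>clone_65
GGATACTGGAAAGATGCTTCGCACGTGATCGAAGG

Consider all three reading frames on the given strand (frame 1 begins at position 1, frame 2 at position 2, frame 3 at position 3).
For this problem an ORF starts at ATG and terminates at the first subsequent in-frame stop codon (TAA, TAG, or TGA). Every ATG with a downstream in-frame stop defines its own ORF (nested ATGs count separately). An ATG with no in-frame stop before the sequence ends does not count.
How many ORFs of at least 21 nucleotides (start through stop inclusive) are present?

Frame 1: GGA TAC TGG AAA GAT GCT TCG CAC GTG ATC GAA — no ATG→stop ORF.
Frame 2: GAT ACT GGA AAG ATG CTT CGC ACG TGA TCG AAG — ATG at 14, stop TGA at 26 → 15 nt.
Frame 3: ATA CTG GAA AGA TGC TTC GCA CGT GAT CGA AGG — no ATG→stop ORF.
No ORF reaches 21 nucleotides. Count = 0.

0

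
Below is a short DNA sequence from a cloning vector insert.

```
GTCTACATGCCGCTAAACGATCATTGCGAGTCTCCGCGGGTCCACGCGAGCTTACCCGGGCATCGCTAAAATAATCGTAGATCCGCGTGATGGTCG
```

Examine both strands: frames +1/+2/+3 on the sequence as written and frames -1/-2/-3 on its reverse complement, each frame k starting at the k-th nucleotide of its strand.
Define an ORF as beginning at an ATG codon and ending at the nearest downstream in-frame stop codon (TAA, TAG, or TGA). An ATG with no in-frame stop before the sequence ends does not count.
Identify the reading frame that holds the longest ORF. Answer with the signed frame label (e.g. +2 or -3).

+1

Reverse complement (5'→3'): CGACCATCACGCGGATCTACGATTATTTTAGCGATGCCCGGGTAAGCTCGCGTGGACCCGCGGAGACTCGCAATGATCGTTTAGCGGCATGTAGAC
Frame +1: GTC TAC ATG CCG CTA AAC GAT CAT TGC GAG TCT CCG CGG GTC CAC GCG AGC TTA CCC GGG CAT CGC TAA AAT AAT CGT AGA TCC GCG TGA TGG TCG — ATG at 7, stop TAA at 67 → 63 nt.
Frame +2: TCT ACA TGC CGC TAA ACG ATC ATT GCG AGT CTC CGC GGG TCC ACG CGA GCT TAC CCG GGC ATC GCT AAA ATA ATC GTA GAT CCG CGT GAT GGT — no ATG→stop ORF.
Frame +3: CTA CAT GCC GCT AAA CGA TCA TTG CGA GTC TCC GCG GGT CCA CGC GAG CTT ACC CGG GCA TCG CTA AAA TAA TCG TAG ATC CGC GTG ATG GTC — no ATG→stop ORF.
Frame -1: CGA CCA TCA CGC GGA TCT ACG ATT ATT TTA GCG ATG CCC GGG TAA GCT CGC GTG GAC CCG CGG AGA CTC GCA ATG ATC GTT TAG CGG CAT GTA GAC — ATG at 34, stop TAA at 43 → 12 nt; ATG at 73, stop TAG at 82 → 12 nt.
Frame -2: GAC CAT CAC GCG GAT CTA CGA TTA TTT TAG CGA TGC CCG GGT AAG CTC GCG TGG ACC CGC GGA GAC TCG CAA TGA TCG TTT AGC GGC ATG TAG — ATG at 89, stop TAG at 92 → 6 nt.
Frame -3: ACC ATC ACG CGG ATC TAC GAT TAT TTT AGC GAT GCC CGG GTA AGC TCG CGT GGA CCC GCG GAG ACT CGC AAT GAT CGT TTA GCG GCA TGT AGA — no ATG→stop ORF.
Longest ORF is 63 nt in frame +1 (positions 7–69).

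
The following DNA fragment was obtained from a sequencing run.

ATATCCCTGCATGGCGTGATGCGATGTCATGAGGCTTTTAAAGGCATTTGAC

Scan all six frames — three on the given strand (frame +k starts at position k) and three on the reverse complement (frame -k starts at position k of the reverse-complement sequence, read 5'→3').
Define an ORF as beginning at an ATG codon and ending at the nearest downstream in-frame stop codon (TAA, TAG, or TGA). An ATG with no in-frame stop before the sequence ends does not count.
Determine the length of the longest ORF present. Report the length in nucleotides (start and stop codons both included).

Reverse complement (5'→3'): GTCAAATGCCTTTAAAAGCCTCATGACATCGCATCACGCCATGCAGGGATAT
Frame +1: ATA TCC CTG CAT GGC GTG ATG CGA TGT CAT GAG GCT TTT AAA GGC ATT TGA — ATG at 19, stop TGA at 49 → 33 nt.
Frame +2: TAT CCC TGC ATG GCG TGA TGC GAT GTC ATG AGG CTT TTA AAG GCA TTT GAC — ATG at 11, stop TGA at 17 → 9 nt.
Frame +3: ATC CCT GCA TGG CGT GAT GCG ATG TCA TGA GGC TTT TAA AGG CAT TTG — ATG at 24, stop TGA at 30 → 9 nt.
Frame -1: GTC AAA TGC CTT TAA AAG CCT CAT GAC ATC GCA TCA CGC CAT GCA GGG ATA — no ATG→stop ORF.
Frame -2: TCA AAT GCC TTT AAA AGC CTC ATG ACA TCG CAT CAC GCC ATG CAG GGA TAT — no ATG→stop ORF.
Frame -3: CAA ATG CCT TTA AAA GCC TCA TGA CAT CGC ATC ACG CCA TGC AGG GAT — ATG at 6, stop TGA at 24 → 21 nt.
Longest: frame +1, positions 19–51, 33 nt = 11 codons = 10 aa. → 33 nucleotides.

33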